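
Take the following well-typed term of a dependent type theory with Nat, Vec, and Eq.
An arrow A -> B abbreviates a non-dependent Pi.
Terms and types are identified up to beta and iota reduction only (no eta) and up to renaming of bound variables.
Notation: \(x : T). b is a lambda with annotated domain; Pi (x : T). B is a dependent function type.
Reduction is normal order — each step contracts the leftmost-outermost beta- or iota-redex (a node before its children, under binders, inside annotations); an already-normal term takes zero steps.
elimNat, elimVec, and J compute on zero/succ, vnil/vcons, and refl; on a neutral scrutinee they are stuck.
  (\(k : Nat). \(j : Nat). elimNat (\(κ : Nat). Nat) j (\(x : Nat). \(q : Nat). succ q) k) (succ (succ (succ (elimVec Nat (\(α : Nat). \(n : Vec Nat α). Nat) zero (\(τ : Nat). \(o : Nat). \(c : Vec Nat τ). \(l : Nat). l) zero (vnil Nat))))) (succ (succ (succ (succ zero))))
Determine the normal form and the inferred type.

normal form:
  succ (succ (succ (succ (succ (succ (succ zero))))))
the term's type:
  Nat
observation: the first redex contracted is a beta-redex; the normal form is reached in 13 normal-order steps.


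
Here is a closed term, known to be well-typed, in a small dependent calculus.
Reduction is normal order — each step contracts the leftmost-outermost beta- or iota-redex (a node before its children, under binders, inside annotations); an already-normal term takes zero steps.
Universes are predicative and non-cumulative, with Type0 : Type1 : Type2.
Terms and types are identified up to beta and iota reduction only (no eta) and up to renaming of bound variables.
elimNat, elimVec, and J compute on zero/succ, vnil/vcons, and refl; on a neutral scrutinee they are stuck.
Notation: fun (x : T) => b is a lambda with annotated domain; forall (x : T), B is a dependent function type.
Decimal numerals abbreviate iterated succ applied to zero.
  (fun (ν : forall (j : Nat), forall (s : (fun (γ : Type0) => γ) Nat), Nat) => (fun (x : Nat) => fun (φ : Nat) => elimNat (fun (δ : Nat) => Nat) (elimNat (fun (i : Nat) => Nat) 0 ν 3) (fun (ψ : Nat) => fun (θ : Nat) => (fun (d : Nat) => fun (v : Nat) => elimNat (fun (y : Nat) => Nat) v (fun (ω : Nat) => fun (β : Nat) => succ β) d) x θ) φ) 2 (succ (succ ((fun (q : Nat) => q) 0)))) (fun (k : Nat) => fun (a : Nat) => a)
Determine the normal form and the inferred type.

resulting normal form:
  4
type:
  Nat
observation: the term reaches its normal form after 48 normal-order steps.


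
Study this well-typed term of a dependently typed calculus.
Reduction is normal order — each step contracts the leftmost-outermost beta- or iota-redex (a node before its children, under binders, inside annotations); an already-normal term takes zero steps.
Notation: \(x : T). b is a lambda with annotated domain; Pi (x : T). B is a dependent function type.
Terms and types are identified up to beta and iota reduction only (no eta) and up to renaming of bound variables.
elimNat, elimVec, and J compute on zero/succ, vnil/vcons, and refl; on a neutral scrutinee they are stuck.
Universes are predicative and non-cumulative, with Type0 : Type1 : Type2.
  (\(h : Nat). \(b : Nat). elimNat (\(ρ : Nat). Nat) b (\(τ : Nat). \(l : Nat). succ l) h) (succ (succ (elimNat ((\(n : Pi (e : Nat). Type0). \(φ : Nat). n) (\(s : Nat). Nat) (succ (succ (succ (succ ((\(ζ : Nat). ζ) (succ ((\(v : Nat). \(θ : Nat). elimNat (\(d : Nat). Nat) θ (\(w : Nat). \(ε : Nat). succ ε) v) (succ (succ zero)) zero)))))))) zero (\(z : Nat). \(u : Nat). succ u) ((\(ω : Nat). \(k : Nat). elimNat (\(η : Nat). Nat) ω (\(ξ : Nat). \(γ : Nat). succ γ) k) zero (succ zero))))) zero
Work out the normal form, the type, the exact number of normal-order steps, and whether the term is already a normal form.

reduced normal form:
  succ (succ (succ zero))
type:
  Nat
steps to reach normal form (normal order): 24
term was already normal: no
first contracted redex: a beta-redex


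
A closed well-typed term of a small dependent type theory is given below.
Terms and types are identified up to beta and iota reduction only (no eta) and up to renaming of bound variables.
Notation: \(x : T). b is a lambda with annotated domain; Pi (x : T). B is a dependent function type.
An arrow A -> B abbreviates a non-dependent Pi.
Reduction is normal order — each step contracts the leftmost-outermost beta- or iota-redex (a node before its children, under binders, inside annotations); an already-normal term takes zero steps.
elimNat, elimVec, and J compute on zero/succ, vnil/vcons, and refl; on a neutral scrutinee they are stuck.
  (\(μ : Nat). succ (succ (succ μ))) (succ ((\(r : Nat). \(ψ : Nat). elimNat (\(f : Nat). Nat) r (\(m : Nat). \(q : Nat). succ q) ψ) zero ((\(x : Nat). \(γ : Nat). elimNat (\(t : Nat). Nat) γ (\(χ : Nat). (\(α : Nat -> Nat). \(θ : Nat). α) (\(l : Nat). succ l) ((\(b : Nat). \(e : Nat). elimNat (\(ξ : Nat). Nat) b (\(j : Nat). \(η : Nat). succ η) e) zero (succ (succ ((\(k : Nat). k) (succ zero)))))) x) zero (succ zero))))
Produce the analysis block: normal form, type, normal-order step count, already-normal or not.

resulting normal form:
  succ (succ (succ (succ (succ zero))))
type:
  Nat
steps to reach normal form (normal order): 10
already normal: no
first contracted redex: a beta-redex


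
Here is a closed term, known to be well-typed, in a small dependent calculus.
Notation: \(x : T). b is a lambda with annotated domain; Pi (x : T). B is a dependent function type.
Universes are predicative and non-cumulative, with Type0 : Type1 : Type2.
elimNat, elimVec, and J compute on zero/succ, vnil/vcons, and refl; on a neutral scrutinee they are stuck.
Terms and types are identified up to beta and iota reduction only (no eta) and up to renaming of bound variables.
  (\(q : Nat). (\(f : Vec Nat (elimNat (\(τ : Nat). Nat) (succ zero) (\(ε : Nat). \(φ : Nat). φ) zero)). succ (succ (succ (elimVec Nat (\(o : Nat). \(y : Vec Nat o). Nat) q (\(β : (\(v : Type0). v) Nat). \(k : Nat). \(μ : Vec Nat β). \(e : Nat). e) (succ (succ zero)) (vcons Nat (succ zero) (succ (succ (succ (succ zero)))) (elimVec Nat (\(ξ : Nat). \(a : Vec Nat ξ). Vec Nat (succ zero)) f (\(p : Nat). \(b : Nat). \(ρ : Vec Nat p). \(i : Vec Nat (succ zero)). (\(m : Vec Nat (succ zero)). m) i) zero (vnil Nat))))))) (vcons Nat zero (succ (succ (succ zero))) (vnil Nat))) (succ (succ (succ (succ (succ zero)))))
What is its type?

inferred type:
  Nat


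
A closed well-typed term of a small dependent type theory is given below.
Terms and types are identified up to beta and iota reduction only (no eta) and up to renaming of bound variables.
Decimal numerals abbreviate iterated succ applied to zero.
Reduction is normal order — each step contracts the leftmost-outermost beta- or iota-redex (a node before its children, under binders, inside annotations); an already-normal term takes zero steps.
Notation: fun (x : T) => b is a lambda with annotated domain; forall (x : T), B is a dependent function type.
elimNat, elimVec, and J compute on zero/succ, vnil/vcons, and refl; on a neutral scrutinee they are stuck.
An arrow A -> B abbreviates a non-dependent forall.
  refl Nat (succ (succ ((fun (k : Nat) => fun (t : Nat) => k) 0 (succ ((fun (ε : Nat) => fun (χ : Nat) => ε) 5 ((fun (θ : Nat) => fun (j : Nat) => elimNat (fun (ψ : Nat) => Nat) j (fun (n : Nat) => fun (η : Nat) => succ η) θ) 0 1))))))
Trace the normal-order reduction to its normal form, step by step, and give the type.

normal-order reduction sequence:
  refl Nat (succ (succ ((fun (k : Nat) => fun (t : Nat) => k) 0 (succ ((fun (ε : Nat) => fun (χ : Nat) => ε) 5 ((fun (θ : Nat) => fun (j : Nat) => elimNat (fun (ψ : Nat) => Nat) j (fun (n : Nat) => fun (η : Nat) => succ η) θ) 0 1))))))
  ~> refl Nat (succ (succ ((fun (k : Nat) => 0) (succ ((fun (t : Nat) => fun (ε : Nat) => t) 5 ((fun (χ : Nat) => fun (θ : Nat) => elimNat (fun (j : Nat) => Nat) θ (fun (ψ : Nat) => fun (n : Nat) => succ n) χ) 0 1))))))
  ~> refl Nat 2
type:
  Eq Nat 2 2


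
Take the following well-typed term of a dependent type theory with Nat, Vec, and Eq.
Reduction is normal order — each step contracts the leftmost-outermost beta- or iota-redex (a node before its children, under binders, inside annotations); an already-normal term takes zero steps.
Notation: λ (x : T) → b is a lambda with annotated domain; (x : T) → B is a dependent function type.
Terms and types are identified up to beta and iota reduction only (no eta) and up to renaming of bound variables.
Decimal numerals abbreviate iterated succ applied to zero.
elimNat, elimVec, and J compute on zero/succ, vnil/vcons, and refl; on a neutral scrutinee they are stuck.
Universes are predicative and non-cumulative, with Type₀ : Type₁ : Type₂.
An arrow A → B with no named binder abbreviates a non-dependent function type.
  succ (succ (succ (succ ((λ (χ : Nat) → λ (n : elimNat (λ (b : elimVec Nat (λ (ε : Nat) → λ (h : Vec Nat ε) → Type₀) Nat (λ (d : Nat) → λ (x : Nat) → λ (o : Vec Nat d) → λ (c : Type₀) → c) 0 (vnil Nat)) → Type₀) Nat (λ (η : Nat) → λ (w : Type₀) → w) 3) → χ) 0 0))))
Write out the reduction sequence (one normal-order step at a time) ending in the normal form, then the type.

normal-order reduction sequence:
  succ (succ (succ (succ ((λ (χ : Nat) → λ (n : elimNat (λ (b : elimVec Nat (λ (ε : Nat) → λ (h : Vec Nat ε) → Type₀) Nat (λ (d : Nat) → λ (x : Nat) → λ (o : Vec Nat d) → λ (c : Type₀) → c) 0 (vnil Nat)) → Type₀) Nat (λ (η : Nat) → λ (w : Type₀) → w) 3) → χ) 0 0))))
  ~> succ (succ (succ (succ ((λ (χ : elimNat (λ (n : elimVec Nat (λ (b : Nat) → λ (ε : Vec Nat b) → Type₀) Nat (λ (h : Nat) → λ (d : Nat) → λ (x : Vec Nat h) → λ (o : Type₀) → o) 0 (vnil Nat)) → Type₀) Nat (λ (c : Nat) → λ (η : Type₀) → η) 3) → 0) 0))))
  ~> 4
the term's type:
  Nat


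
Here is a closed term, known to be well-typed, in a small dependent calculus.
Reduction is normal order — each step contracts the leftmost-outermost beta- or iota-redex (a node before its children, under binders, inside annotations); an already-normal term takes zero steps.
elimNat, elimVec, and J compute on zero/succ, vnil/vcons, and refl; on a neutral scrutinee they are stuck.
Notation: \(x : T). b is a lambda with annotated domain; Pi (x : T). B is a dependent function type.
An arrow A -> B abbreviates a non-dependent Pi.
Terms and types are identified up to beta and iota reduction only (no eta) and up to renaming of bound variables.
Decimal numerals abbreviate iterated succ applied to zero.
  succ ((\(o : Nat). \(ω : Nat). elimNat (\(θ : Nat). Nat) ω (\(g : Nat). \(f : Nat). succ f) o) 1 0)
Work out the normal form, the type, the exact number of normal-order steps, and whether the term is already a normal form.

normal form:
  2
the term's type:
  Nat
reduction steps (normal order): 6
term was already normal: no
first redex: a beta-redex


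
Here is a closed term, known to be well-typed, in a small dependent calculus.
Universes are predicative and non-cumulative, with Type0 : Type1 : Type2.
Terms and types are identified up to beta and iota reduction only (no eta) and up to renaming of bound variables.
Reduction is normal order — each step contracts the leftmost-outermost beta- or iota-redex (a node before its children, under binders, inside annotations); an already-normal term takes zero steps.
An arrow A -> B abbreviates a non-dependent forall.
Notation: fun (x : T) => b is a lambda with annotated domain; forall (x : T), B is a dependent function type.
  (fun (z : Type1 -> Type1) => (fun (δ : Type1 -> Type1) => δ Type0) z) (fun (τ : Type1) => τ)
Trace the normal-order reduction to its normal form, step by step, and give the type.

normal-order reduction sequence:
  (fun (z : Type1 -> Type1) => (fun (δ : Type1 -> Type1) => δ Type0) z) (fun (τ : Type1) => τ)
  ~> (fun (z : Type1 -> Type1) => z Type0) (fun (δ : Type1) => δ)
  ~> (fun (z : Type1) => z) Type0
  ~> Type0
type:
  Type1


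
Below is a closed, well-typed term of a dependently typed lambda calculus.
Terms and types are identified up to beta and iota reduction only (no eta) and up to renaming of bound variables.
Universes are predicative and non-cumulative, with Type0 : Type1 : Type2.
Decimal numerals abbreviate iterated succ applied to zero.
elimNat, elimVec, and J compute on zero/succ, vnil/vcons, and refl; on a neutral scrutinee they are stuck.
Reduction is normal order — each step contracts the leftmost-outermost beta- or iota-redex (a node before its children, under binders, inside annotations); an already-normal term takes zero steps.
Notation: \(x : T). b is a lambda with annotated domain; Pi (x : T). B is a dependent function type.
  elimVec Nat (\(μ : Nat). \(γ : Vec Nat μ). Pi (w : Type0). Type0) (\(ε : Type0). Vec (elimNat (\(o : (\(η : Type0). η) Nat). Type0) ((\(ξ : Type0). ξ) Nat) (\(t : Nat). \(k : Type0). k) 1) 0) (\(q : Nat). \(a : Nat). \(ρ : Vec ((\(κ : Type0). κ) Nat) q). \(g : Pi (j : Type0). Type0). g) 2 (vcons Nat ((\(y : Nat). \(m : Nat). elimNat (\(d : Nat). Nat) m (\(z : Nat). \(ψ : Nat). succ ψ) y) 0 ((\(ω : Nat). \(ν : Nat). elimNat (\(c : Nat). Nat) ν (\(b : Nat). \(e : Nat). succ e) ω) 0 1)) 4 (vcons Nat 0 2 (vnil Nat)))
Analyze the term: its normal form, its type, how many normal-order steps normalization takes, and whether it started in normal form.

resulting normal form:
  \(μ : Type0). Vec Nat 0
the term's type:
  Pi (μ : Type0). Type0
steps to reach normal form (normal order): 16
already normal: no
first contracted redex: an elimVec iota-redex


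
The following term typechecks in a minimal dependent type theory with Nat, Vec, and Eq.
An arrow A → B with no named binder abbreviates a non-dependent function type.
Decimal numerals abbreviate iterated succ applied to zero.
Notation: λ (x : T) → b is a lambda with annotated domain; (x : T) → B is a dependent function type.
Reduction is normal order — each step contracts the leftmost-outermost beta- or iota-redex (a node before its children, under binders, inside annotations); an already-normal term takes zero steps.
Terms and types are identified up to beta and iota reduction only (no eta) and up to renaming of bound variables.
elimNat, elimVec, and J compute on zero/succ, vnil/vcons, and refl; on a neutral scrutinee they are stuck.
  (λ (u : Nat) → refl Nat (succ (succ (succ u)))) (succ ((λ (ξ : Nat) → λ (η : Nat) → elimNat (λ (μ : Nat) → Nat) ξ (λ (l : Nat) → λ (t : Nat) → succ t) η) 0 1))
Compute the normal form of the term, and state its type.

normal form:
  refl Nat 5
the term's type:
  Eq Nat 5 5
observation: the leftmost-outermost redex is a beta-redex, and normalization takes 7 steps.


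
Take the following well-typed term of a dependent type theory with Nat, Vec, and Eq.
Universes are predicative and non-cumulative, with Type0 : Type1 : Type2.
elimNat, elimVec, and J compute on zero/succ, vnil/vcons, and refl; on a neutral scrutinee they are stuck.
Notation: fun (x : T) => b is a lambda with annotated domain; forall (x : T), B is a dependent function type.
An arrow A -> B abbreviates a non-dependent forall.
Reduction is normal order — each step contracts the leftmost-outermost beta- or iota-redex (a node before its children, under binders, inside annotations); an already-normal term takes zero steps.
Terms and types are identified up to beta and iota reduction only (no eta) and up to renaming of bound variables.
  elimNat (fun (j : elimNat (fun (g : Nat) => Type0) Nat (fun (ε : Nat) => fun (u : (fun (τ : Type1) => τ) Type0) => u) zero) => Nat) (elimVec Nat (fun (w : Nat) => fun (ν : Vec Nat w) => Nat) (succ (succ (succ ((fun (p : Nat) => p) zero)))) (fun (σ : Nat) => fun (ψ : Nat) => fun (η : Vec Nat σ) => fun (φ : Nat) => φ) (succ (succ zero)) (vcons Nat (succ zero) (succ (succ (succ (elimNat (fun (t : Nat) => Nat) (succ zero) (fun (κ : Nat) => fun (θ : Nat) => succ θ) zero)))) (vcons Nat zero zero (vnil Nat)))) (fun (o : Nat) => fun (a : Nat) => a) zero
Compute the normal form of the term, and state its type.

normal form:
  succ (succ (succ zero))
inferred type:
  Nat
observation: contracting an elimNat iota-redex first, the term normalizes in 13 steps.


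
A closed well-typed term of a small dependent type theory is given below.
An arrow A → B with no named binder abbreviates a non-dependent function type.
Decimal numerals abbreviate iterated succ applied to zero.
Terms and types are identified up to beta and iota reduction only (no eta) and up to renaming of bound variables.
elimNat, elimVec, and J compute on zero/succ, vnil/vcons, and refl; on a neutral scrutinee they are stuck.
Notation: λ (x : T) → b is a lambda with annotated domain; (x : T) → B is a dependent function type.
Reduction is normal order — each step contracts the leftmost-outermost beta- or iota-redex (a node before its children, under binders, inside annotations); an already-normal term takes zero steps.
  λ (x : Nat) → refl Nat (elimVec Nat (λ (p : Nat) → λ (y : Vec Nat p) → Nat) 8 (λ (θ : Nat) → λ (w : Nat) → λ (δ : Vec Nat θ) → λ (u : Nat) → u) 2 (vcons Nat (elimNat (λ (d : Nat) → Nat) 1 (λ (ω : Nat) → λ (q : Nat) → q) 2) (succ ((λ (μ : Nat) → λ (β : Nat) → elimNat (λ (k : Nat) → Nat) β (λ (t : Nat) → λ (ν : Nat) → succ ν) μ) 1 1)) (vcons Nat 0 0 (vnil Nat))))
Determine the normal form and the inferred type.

normal form:
  λ (x : Nat) → refl Nat 8
type:
  Nat → Eq Nat 8 8
observation: 11 normal-order steps normalize the term, beginning with an elimVec iota-redex.


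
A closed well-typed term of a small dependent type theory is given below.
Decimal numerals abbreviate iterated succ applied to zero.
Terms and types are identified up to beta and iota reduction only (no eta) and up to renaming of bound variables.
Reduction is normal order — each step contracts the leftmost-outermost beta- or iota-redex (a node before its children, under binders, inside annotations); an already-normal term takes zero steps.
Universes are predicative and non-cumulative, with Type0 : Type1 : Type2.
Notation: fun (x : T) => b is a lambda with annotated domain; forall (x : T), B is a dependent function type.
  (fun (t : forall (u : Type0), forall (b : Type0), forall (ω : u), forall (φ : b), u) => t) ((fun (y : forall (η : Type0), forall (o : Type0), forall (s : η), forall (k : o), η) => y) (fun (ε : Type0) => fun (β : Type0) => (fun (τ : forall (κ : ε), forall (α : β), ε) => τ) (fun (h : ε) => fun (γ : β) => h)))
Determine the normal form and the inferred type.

normal form:
  fun (t : Type0) => fun (u : Type0) => fun (b : t) => fun (ω : u) => b
inferred type:
  forall (t : Type0), forall (u : Type0), forall (b : t), forall (ω : u), t


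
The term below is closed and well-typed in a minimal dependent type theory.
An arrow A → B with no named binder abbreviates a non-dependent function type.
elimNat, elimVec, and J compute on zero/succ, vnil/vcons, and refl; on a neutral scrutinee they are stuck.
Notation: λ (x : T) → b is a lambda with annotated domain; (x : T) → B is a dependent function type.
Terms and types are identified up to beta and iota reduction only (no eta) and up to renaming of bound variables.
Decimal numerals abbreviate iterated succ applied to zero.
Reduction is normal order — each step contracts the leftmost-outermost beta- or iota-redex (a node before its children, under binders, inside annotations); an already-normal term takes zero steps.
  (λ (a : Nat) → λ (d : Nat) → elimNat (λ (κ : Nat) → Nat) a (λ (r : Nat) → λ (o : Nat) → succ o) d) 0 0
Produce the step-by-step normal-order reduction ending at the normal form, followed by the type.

normal-order reduction sequence:
  (λ (a : Nat) → λ (d : Nat) → elimNat (λ (κ : Nat) → Nat) a (λ (r : Nat) → λ (o : Nat) → succ o) d) 0 0
  ~> (λ (a : Nat) → elimNat (λ (d : Nat) → Nat) 0 (λ (κ : Nat) → λ (r : Nat) → succ r) a) 0
  ~> elimNat (λ (a : Nat) → Nat) 0 (λ (d : Nat) → λ (κ : Nat) → succ κ) 0
  ~> 0
inferred type:
  Nat


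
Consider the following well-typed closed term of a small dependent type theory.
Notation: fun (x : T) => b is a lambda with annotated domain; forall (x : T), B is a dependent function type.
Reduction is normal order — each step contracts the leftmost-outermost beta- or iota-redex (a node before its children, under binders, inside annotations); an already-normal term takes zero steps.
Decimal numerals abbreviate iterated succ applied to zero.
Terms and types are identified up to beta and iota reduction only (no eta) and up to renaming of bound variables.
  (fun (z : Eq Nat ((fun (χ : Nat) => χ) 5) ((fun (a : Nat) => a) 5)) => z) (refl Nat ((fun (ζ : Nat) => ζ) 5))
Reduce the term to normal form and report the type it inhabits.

reduced normal form:
  refl Nat 5
the term's type:
  Eq Nat 5 5
observation: 2 normal-order steps normalize the term, beginning with a beta-redex.


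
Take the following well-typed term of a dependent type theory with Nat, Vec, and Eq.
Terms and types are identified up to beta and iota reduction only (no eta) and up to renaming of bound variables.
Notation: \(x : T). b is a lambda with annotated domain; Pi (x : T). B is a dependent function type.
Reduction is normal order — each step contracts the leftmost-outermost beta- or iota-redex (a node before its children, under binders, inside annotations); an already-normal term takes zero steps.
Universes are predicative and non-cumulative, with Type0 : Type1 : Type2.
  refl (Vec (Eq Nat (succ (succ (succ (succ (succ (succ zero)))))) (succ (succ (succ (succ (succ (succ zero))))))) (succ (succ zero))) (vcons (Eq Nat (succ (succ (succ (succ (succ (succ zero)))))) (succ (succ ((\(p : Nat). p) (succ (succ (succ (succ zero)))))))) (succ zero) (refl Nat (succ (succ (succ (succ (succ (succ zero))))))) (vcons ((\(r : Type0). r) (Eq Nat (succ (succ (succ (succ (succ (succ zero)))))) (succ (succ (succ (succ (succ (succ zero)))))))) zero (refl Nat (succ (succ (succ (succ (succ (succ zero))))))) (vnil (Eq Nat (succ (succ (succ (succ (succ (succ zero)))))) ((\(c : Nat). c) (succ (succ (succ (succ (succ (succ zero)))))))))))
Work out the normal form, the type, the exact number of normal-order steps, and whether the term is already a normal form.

reduced normal form:
  refl (Vec (Eq Nat (succ (succ (succ (succ (succ (succ zero)))))) (succ (succ (succ (succ (succ (succ zero))))))) (succ (succ zero))) (vcons (Eq Nat (succ (succ (succ (succ (succ (succ zero)))))) (succ (succ (succ (succ (succ (succ zero))))))) (succ zero) (refl Nat (succ (succ (succ (succ (succ (succ zero))))))) (vcons (Eq Nat (succ (succ (succ (succ (succ (succ zero)))))) (succ (succ (succ (succ (succ (succ zero))))))) zero (refl Nat (succ (succ (succ (succ (succ (succ zero))))))) (vnil (Eq Nat (succ (succ (succ (succ (succ (succ zero)))))) (succ (succ (succ (succ (succ (succ zero))))))))))
inferred type:
  Eq (Vec (Eq Nat (succ (succ (succ (succ (succ (succ zero)))))) (succ (succ (succ (succ (succ (succ zero))))))) (succ (succ zero))) (vcons (Eq Nat (succ (succ (succ (succ (succ (succ zero)))))) (succ (succ (succ (succ (succ (succ zero))))))) (succ zero) (refl Nat (succ (succ (succ (succ (succ (succ zero))))))) (vcons (Eq Nat (succ (succ (succ (succ (succ (succ zero)))))) (succ (succ (succ (succ (succ (succ zero))))))) zero (refl Nat (succ (succ (succ (succ (succ (succ zero))))))) (vnil (Eq Nat (succ (succ (succ (succ (succ (succ zero)))))) (succ (succ (succ (succ (succ (succ zero)))))))))) (vcons (Eq Nat (succ (succ (succ (succ (succ (succ zero)))))) (succ (succ (succ (succ (succ (succ zero))))))) (succ zero) (refl Nat (succ (succ (succ (succ (succ (succ zero))))))) (vcons (Eq Nat (succ (succ (succ (succ (succ (succ zero)))))) (succ (succ (succ (succ (succ (succ zero))))))) zero (refl Nat (succ (succ (succ (succ (succ (succ zero))))))) (vnil (Eq Nat (succ (succ (succ (succ (succ (succ zero)))))) (succ (succ (succ (succ (succ (succ zero))))))))))
steps to reach normal form (normal order): 3
term was already normal: no
first redex: a beta-redex


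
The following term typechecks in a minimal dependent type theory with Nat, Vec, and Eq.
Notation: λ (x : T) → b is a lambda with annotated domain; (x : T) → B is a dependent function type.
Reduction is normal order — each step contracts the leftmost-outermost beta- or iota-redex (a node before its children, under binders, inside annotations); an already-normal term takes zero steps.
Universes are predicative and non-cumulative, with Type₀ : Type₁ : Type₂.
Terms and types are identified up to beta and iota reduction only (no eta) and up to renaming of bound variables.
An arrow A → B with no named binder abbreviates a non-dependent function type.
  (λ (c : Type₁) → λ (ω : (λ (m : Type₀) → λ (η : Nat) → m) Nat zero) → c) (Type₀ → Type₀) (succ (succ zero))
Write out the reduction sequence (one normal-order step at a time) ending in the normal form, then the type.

normal-order reduction:
  (λ (c : Type₁) → λ (ω : (λ (m : Type₀) → λ (η : Nat) → m) Nat zero) → c) (Type₀ → Type₀) (succ (succ zero))
  ~> (λ (c : (λ (ω : Type₀) → λ (m : Nat) → ω) Nat zero) → Type₀ → Type₀) (succ (succ zero))
  ~> Type₀ → Type₀
the term's type:
  Type₁


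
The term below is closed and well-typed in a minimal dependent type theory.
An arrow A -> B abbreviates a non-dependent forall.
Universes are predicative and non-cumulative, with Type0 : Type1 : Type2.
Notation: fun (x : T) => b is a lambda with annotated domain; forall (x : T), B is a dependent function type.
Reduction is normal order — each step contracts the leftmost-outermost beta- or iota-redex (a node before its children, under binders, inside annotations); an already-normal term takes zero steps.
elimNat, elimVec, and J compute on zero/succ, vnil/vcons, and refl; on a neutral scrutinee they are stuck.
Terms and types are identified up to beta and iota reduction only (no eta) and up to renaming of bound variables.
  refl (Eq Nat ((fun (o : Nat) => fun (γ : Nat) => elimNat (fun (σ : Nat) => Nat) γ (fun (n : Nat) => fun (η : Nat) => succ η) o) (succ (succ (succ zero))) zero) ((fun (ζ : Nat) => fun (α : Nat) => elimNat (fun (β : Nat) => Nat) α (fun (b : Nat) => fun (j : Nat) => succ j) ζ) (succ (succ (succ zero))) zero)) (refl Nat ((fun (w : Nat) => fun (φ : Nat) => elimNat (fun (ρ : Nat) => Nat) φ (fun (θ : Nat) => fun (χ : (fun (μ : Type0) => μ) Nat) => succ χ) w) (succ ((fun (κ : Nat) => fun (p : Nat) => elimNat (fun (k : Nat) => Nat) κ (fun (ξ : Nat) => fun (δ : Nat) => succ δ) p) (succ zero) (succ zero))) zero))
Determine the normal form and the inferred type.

resulting normal form:
  refl (Eq Nat (succ (succ (succ zero))) (succ (succ (succ zero)))) (refl Nat (succ (succ (succ zero))))
the term's type:
  Eq (Eq Nat (succ (succ (succ zero))) (succ (succ (succ zero)))) (refl Nat (succ (succ (succ zero)))) (refl Nat (succ (succ (succ zero))))
observation: the term reaches its normal form after 43 normal-order steps.


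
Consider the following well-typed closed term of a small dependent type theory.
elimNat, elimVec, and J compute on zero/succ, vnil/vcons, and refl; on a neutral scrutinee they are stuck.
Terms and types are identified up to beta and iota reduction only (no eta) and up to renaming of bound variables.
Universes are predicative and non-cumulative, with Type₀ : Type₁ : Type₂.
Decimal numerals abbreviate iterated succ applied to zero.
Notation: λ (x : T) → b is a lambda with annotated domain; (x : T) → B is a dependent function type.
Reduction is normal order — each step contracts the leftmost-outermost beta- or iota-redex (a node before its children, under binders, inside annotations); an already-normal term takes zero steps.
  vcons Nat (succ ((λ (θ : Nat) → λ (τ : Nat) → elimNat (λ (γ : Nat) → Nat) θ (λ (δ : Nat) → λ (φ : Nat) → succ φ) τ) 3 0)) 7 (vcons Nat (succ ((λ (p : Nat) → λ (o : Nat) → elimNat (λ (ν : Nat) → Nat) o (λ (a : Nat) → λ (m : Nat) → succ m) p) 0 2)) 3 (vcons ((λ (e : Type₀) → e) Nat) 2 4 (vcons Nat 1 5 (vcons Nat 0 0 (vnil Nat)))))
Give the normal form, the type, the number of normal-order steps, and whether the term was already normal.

reduced normal form:
  vcons Nat 4 7 (vcons Nat 3 3 (vcons Nat 2 4 (vcons Nat 1 5 (vcons Nat 0 0 (vnil Nat)))))
type:
  Vec Nat 5
reduction steps (normal order): 7
started in normal form: no
first contracted redex: a beta-redex


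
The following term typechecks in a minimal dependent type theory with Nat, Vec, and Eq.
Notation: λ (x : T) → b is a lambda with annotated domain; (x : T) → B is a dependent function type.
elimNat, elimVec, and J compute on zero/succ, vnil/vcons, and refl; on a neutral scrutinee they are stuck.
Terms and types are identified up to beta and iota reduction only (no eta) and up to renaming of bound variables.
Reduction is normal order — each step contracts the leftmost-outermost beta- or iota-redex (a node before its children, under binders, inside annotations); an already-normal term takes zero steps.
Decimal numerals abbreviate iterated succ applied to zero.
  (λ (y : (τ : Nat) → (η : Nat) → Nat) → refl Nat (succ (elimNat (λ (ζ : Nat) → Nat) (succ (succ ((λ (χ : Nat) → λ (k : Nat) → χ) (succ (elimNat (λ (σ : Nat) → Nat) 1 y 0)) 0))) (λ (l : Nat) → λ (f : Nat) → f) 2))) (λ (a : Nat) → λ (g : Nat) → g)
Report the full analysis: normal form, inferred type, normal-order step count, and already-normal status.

resulting normal form:
  refl Nat 5
inferred type:
  Eq Nat 5 5
normal-order step count: 11
already normal: no
first redex: a beta-redex


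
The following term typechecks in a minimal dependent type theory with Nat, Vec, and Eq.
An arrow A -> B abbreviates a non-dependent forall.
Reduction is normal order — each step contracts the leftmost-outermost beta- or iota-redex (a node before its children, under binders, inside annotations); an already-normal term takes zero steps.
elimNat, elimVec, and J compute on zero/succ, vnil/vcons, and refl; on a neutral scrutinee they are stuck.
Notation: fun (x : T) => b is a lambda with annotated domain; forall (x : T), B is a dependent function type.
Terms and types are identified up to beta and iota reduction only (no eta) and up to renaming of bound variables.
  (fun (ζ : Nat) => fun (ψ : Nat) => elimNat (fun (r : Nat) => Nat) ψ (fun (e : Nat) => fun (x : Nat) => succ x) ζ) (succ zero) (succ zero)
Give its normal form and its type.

reduced normal form:
  succ (succ zero)
the term's type:
  Nat
observation: reduction starts at a beta-redex, and 6 normal-order steps reach the normal form.


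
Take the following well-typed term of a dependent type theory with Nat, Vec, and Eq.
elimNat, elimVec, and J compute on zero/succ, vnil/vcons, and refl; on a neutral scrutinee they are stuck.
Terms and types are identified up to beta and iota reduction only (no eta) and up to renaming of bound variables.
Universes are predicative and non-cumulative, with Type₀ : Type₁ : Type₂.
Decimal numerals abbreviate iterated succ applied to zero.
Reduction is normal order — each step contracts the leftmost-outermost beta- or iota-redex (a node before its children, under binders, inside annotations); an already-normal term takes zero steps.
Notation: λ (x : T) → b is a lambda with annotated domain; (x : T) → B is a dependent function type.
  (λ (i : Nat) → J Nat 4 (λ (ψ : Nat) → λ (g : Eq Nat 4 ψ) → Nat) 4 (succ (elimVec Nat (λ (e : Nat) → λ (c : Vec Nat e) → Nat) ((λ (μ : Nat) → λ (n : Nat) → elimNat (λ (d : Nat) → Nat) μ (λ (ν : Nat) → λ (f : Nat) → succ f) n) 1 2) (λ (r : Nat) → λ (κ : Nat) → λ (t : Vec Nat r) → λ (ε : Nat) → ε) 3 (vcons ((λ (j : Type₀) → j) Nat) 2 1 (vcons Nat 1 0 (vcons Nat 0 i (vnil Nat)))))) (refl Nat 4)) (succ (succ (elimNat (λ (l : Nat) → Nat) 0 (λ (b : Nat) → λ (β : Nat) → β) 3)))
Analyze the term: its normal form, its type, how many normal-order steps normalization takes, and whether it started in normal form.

normal form:
  4
the term's type:
  Nat
normal-order step count: 2
term was already normal: no
first contracted redex: a beta-redex


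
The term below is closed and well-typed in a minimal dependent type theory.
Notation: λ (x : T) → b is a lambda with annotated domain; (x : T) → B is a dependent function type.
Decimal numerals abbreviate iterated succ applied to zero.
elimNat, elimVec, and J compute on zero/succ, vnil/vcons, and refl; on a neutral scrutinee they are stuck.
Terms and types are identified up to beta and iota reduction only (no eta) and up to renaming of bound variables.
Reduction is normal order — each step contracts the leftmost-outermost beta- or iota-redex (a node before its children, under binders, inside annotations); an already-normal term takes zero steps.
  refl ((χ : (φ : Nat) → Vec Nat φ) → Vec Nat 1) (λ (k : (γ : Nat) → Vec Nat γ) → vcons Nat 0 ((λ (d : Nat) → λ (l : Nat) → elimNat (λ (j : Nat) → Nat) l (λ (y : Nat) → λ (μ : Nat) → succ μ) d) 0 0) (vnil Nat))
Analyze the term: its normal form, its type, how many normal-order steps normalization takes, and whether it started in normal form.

normal form:
  refl ((χ : (φ : Nat) → Vec Nat φ) → Vec Nat 1) (λ (k : (γ : Nat) → Vec Nat γ) → vcons Nat 0 0 (vnil Nat))
type:
  Eq ((χ : (φ : Nat) → Vec Nat φ) → Vec Nat 1) (λ (k : (γ : Nat) → Vec Nat γ) → vcons Nat 0 0 (vnil Nat)) (λ (d : (l : Nat) → Vec Nat l) → vcons Nat 0 0 (vnil Nat))
reduction steps (normal order): 3
term was already normal: no
first contracted redex: a beta-redex


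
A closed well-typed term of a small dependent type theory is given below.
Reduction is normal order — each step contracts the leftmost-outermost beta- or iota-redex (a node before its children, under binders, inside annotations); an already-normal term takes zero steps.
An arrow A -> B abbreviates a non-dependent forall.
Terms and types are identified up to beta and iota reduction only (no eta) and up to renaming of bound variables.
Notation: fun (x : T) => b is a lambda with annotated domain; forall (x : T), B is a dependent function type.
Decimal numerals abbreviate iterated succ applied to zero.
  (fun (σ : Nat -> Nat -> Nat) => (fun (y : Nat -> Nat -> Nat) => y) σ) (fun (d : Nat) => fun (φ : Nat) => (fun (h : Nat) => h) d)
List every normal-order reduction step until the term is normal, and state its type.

normal-order reduction:
  (fun (σ : Nat -> Nat -> Nat) => (fun (y : Nat -> Nat -> Nat) => y) σ) (fun (d : Nat) => fun (φ : Nat) => (fun (h : Nat) => h) d)
  ~> (fun (σ : Nat -> Nat -> Nat) => σ) (fun (y : Nat) => fun (d : Nat) => (fun (φ : Nat) => φ) y)
  ~> fun (σ : Nat) => fun (y : Nat) => (fun (d : Nat) => d) σ
  ~> fun (σ : Nat) => fun (y : Nat) => σ
inferred type:
  Nat -> Nat -> Nat


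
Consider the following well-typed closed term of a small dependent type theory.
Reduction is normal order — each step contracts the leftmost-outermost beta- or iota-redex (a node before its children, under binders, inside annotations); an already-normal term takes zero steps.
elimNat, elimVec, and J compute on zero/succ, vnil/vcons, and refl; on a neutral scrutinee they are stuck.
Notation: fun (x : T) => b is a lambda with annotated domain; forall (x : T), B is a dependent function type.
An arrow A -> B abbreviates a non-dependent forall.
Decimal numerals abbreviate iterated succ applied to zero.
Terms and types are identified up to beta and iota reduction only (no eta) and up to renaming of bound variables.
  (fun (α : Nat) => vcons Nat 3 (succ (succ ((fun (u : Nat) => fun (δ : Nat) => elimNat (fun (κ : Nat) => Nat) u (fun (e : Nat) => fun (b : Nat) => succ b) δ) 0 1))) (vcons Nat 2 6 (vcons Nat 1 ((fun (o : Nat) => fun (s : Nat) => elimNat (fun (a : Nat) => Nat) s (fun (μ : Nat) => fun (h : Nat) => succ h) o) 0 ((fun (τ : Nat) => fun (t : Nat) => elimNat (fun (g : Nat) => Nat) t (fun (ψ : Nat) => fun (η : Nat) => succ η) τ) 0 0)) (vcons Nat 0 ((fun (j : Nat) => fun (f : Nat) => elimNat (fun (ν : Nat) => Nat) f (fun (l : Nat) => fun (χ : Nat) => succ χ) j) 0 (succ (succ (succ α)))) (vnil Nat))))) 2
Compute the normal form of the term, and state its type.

resulting normal form:
  vcons Nat 3 3 (vcons Nat 2 6 (vcons Nat 1 0 (vcons Nat 0 5 (vnil Nat))))
the term's type:
  Vec Nat 4
observation: contracting a beta-redex first, the term normalizes in 16 steps.


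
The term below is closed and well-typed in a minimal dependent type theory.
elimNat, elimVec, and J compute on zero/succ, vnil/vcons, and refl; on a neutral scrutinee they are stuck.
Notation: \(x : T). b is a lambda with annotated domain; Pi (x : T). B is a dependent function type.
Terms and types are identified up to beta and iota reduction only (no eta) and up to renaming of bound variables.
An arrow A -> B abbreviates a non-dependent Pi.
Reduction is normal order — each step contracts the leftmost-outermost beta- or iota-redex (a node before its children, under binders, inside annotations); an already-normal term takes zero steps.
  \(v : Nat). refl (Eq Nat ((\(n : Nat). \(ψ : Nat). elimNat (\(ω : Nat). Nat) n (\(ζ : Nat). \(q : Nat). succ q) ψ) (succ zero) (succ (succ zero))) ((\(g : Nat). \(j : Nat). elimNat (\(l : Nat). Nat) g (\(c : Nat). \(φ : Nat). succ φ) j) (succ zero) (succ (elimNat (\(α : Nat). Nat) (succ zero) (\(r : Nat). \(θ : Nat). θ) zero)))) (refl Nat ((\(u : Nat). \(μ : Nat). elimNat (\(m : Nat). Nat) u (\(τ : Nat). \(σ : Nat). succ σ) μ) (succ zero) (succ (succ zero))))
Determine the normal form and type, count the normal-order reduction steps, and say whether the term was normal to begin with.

normal form:
  \(v : Nat). refl (Eq Nat (succ (succ (succ zero))) (succ (succ (succ zero)))) (refl Nat (succ (succ (succ zero))))
inferred type:
  Nat -> Eq (Eq Nat (succ (succ (succ zero))) (succ (succ (succ zero)))) (refl Nat (succ (succ (succ zero)))) (refl Nat (succ (succ (succ zero))))
normal-order step count: 28
started in normal form: no
first redex: a beta-redex


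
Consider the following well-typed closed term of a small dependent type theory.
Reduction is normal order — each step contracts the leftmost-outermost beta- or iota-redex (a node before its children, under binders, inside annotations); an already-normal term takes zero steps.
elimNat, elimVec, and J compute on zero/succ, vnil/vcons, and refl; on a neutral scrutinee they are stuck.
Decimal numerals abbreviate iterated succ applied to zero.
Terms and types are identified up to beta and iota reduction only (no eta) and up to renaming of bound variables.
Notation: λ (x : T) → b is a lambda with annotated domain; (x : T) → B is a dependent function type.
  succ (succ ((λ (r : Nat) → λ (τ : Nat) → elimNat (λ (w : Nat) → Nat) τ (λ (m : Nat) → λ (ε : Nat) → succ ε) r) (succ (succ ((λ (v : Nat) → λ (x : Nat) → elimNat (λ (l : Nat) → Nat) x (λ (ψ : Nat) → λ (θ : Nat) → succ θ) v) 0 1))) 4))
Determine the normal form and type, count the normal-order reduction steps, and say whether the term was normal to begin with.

normal form:
  9
inferred type:
  Nat
reduction steps (normal order): 15
term was already normal: no
first contracted redex: a beta-redex


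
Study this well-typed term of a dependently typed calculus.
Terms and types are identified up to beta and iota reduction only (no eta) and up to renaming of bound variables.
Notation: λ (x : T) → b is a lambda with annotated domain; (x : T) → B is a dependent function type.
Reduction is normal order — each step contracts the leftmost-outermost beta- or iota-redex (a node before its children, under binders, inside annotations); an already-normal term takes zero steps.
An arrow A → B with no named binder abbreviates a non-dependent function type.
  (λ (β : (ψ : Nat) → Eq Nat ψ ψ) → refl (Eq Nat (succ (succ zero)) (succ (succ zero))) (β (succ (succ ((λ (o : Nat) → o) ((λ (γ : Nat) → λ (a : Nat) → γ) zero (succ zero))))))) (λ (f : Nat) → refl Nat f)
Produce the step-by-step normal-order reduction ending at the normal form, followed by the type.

reduction (normal order):
  (λ (β : (ψ : Nat) → Eq Nat ψ ψ) → refl (Eq Nat (succ (succ zero)) (succ (succ zero))) (β (succ (succ ((λ (o : Nat) → o) ((λ (γ : Nat) → λ (a : Nat) → γ) zero (succ zero))))))) (λ (f : Nat) → refl Nat f)
  ~> refl (Eq Nat (succ (succ zero)) (succ (succ zero))) ((λ (β : Nat) → refl Nat β) (succ (succ ((λ (ψ : Nat) → ψ) ((λ (o : Nat) → λ (γ : Nat) → o) zero (succ zero))))))
  ~> refl (Eq Nat (succ (succ zero)) (succ (succ zero))) (refl Nat (succ (succ ((λ (β : Nat) → β) ((λ (ψ : Nat) → λ (o : Nat) → ψ) zero (succ zero))))))
  ~> refl (Eq Nat (succ (succ zero)) (succ (succ zero))) (refl Nat (succ (succ ((λ (β : Nat) → λ (ψ : Nat) → β) zero (succ zero)))))
  ~> refl (Eq Nat (succ (succ zero)) (succ (succ zero))) (refl Nat (succ (succ ((λ (β : Nat) → zero) (succ zero)))))
  ~> refl (Eq Nat (succ (succ zero)) (succ (succ zero))) (refl Nat (succ (succ zero)))
the term's type:
  Eq (Eq Nat (succ (succ zero)) (succ (succ zero))) (refl Nat (succ (succ zero))) (refl Nat (succ (succ zero)))
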